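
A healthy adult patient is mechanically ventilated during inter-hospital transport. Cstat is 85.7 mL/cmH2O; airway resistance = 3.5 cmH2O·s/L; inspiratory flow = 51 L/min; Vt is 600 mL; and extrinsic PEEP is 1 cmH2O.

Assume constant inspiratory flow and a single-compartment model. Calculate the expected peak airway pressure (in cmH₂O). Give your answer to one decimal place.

Flow: 51 L/min ÷ 60 = 0.85 L/s.
Equation of motion (constant flow): PIP = Vt/C + R·V̇ + PEEP.
PIP = 600/85.7 + 3.5×0.85 + 1 = 7.001 + 2.975 + 1 = 10.976 cmH2O.

11.0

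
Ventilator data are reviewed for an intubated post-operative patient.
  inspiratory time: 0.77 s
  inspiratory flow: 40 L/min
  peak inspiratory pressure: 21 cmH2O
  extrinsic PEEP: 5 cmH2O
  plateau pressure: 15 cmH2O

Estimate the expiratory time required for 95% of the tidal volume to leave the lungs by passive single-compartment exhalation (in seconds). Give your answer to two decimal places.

Flow: 40 L/min ÷ 60 = 0.6667 L/s.
Vt = flow × Ti = 0.6667 L/s × 0.77 s × 1000 mL/L = 513.36 mL.
R = (PIP − Pplat)/V̇ = (21 − 15) / 0.6667 = 6.0/0.6667 = 9.0 cmH2O·s/L.
C = Vt/(Pplat − PEEP) = 513.36 / (15 − 5) = 513.36/10.0 = 51.336 mL/cmH2O.
τ = R × C = 9.0 × 0.05134 L/cmH2O = 0.4621 s.
t = −τ·ln(1 − 0.95) = −0.4621·ln(0.05) = 1.384 s.

1.38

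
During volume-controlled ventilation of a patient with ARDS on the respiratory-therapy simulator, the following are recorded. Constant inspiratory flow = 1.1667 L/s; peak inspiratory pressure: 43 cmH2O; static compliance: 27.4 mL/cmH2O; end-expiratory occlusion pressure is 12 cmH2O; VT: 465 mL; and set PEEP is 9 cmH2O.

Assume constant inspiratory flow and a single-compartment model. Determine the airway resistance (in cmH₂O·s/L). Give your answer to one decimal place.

12.0

Total PEEP = 12 cmH2O (set 9 + intrinsic 3); this is the baseline alveolar pressure.
Equation of motion (constant flow): PIP = Vt/C + R·V̇ + PEEP.
R·V̇ = PIP − Vt/C − PEEP = 43 − 465/27.4 − 12 = 43 − 16.971 − 12 = 14.029 cmH2O.
R = 14.029 / 1.1667 = 12.025 cmH2O·s/L.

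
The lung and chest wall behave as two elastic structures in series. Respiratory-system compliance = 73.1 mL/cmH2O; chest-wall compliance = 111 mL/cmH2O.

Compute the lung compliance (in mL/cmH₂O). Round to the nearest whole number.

214

1/CL = 1/Crs − 1/Ccw.
1/CL = 1/73.1 − 1/111 = 0.004671.
CL = 214.09 mL/cmH2O.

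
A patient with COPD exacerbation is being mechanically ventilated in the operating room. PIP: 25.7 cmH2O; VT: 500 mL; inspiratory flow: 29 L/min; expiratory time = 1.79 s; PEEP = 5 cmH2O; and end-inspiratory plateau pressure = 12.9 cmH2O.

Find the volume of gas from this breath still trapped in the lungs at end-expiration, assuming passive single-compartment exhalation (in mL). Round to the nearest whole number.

172

Flow: 29 L/min ÷ 60 = 0.4833 L/s.
R = (PIP − Pplat)/V̇ = (25.7 − 12.9) / 0.4833 = 12.8/0.4833 = 26.485 cmH2O·s/L.
C = Vt/(Pplat − PEEP) = 500.0 / (12.9 − 5) = 500.0/7.9 = 63.291 mL/cmH2O.
τ = R × C = 26.485 × 0.06329 L/cmH2O = 1.676 s.
Fraction remaining = e^(−Te/τ) = e^(−1.79/1.676) = 0.3437.
Trapped volume = 500.0 × 0.3437 = 171.85 mL.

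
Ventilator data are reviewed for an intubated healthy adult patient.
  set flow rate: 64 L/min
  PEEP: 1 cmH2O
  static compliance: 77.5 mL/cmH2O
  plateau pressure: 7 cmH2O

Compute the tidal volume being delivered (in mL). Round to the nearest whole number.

465

Vt = Cstat × (Pplat − PEEP) = 77.5 × (7 − 1) = 77.5 × 6.0 = 465.0 mL.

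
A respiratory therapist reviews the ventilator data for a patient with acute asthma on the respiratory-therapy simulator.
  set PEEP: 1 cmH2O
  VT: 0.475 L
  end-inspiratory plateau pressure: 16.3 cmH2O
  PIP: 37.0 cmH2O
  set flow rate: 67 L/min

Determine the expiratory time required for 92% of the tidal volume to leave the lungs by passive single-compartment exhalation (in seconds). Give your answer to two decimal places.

1.45

Flow: 67 L/min ÷ 60 = 1.1167 L/s.
R = (PIP − Pplat)/V̇ = (37.0 − 16.3) / 1.1167 = 20.7/1.1167 = 18.537 cmH2O·s/L.
C = Vt/(Pplat − PEEP) = 475.0 / (16.3 − 1) = 475.0/15.3 = 31.046 mL/cmH2O.
τ = R × C = 18.537 × 0.03105 L/cmH2O = 0.5756 s.
t = −τ·ln(1 − 0.92) = −0.5756·ln(0.08) = 1.454 s.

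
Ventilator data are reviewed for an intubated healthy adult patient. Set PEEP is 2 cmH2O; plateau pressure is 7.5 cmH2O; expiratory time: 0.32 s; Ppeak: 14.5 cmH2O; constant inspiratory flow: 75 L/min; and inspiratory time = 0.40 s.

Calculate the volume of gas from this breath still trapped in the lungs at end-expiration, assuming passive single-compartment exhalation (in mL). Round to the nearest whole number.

267

Flow: 75 L/min ÷ 60 = 1.25 L/s.
Vt = flow × Ti = 1.25 L/s × 0.40 s × 1000 mL/L = 500.0 mL.
R = (PIP − Pplat)/V̇ = (14.5 − 7.5) / 1.25 = 7.0/1.25 = 5.6 cmH2O·s/L.
C = Vt/(Pplat − PEEP) = 500.0 / (7.5 − 2) = 500.0/5.5 = 90.909 mL/cmH2O.
τ = R × C = 5.6 × 0.09091 L/cmH2O = 0.5091 s.
Fraction remaining = e^(−Te/τ) = e^(−0.32/0.5091) = 0.5334.
Trapped volume = 500.0 × 0.5334 = 266.7 mL.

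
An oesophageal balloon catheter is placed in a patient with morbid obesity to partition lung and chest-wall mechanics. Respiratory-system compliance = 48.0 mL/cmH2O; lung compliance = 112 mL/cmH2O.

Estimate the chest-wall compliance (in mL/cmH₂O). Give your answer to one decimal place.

1/Ccw = 1/Crs − 1/CL.
1/Ccw = 1/48.0 − 1/112 = 0.0119.
Ccw = 84.034 mL/cmH2O.

84.0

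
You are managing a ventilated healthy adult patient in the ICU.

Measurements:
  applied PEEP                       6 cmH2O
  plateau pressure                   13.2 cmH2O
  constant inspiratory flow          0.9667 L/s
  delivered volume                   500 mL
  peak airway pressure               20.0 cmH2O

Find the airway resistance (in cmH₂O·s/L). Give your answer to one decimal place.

7.0

Raw = (PIP − Pplat) / flow = (20.0 − 13.2) / 0.9667 = 6.8 / 0.9667 = 7.034 cmH2O·s/L.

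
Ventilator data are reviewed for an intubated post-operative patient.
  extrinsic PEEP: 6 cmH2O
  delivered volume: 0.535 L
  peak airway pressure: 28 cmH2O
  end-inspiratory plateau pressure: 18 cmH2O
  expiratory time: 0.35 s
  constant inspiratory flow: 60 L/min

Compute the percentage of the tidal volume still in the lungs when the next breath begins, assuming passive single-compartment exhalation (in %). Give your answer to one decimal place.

45.6

Flow: 60 L/min ÷ 60 = 1 L/s.
R = (PIP − Pplat)/V̇ = (28 − 18) / 1 = 10.0/1 = 10.0 cmH2O·s/L.
C = Vt/(Pplat − PEEP) = 535.0 / (18 − 6) = 535.0/12.0 = 44.583 mL/cmH2O.
τ = R × C = 10.0 × 0.04458 L/cmH2O = 0.4458 s.
Fraction remaining at end-expiration = e^(−Te/τ) = e^(−0.35/0.4458) = 0.4561 → 45.61%.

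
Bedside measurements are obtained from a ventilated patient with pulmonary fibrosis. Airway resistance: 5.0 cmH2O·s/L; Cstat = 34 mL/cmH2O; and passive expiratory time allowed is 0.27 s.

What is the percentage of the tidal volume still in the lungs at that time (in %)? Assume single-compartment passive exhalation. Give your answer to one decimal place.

τ = R × C = 5.0 × 34 mL/cmH2O = 5.0 × 0.034 L/cmH2O = 0.17 s.
Passive exhalation: V(t)/V₀ = e^(−t/τ) = e^(−0.27/0.17) = 0.2043.
Fraction remaining = 0.2043 → 20.43%.

20.4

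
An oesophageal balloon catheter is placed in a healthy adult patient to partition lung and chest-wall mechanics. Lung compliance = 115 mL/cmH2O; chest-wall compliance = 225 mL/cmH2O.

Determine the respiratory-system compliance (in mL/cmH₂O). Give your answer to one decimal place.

76.1

Lung and chest wall are elastances in series: 1/Crs = 1/CL + 1/Ccw.
1/Crs = 1/115 + 1/225 = 0.01314.
Crs = 76.104 mL/cmH2O.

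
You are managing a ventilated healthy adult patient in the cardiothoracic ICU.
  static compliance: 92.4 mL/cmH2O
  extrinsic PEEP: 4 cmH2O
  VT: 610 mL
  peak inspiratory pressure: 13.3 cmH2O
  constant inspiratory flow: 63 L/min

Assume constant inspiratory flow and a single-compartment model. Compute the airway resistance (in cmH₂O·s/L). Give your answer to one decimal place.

Flow: 63 L/min ÷ 60 = 1.05 L/s.
Equation of motion (constant flow): PIP = Vt/C + R·V̇ + PEEP.
R·V̇ = PIP − Vt/C − PEEP = 13.3 − 610/92.4 − 4 = 13.3 − 6.602 − 4 = 2.698 cmH2O.
R = 2.698 / 1.05 = 2.57 cmH2O·s/L.

2.6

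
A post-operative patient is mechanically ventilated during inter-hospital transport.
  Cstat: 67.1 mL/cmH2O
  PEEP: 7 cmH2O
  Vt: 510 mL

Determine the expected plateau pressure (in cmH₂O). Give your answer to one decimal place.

Pplat = PEEP + Vt / Cstat = 7 + 510 / 67.1 = 7 + 7.601 = 14.601 cmH2O.

14.6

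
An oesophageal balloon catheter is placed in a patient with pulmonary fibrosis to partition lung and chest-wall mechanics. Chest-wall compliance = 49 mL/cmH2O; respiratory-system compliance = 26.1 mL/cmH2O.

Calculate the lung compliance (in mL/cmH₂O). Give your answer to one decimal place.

1/CL = 1/Crs − 1/Ccw.
1/CL = 1/26.1 − 1/49 = 0.01791.
CL = 55.835 mL/cmH2O.

55.8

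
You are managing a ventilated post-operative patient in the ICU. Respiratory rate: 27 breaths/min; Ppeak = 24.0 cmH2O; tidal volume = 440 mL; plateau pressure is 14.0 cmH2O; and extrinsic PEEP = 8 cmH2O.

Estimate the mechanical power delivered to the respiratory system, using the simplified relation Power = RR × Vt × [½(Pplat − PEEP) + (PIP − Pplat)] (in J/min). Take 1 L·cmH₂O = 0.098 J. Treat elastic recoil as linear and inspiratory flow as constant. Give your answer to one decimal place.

15.1

Per-breath work = Vt × [½(Pplat−PEEP) + (PIP−Pplat)] = 0.440 × [0.5×6.0 + 10.0] = 0.440 × 13.0 = 5.72 L·cmH2O.
Power = 27 × 5.72 = 154.44 L·cmH2O/min.
× 0.098 J/(L·cmH2O) → 15.135 J/min.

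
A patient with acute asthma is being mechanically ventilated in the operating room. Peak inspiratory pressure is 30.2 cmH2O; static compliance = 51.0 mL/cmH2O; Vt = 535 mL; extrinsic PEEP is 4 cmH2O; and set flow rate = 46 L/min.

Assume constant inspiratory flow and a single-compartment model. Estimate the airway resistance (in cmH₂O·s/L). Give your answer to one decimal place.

20.5

Flow: 46 L/min ÷ 60 = 0.7667 L/s.
Equation of motion (constant flow): PIP = Vt/C + R·V̇ + PEEP.
R·V̇ = PIP − Vt/C − PEEP = 30.2 − 535/51.0 − 4 = 30.2 − 10.49 − 4 = 15.71 cmH2O.
R = 15.71 / 0.7667 = 20.49 cmH2O·s/L.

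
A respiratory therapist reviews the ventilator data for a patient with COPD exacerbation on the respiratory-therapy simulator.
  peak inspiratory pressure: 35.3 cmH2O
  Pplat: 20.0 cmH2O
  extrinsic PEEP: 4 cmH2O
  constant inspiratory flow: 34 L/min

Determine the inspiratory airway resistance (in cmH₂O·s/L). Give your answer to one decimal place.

27.0

Flow: 34 L/min ÷ 60 = 0.5667 L/s.
Raw = (PIP − Pplat) / flow = (35.3 − 20.0) / 0.5667 = 15.3 / 0.5667 = 26.998 cmH2O·s/L.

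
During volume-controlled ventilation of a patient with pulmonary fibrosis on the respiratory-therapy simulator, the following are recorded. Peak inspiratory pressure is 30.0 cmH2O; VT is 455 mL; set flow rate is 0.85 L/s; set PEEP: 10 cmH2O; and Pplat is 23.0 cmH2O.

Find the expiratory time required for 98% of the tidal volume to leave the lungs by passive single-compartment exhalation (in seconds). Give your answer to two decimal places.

R = (PIP − Pplat)/V̇ = (30.0 − 23.0) / 0.85 = 7.0/0.85 = 8.235 cmH2O·s/L.
C = Vt/(Pplat − PEEP) = 455.0 / (23.0 − 10) = 455.0/13.0 = 35.0 mL/cmH2O.
τ = R × C = 8.235 × 0.035 L/cmH2O = 0.2882 s.
t = −τ·ln(1 − 0.98) = −0.2882·ln(0.02) = 1.127 s.

1.13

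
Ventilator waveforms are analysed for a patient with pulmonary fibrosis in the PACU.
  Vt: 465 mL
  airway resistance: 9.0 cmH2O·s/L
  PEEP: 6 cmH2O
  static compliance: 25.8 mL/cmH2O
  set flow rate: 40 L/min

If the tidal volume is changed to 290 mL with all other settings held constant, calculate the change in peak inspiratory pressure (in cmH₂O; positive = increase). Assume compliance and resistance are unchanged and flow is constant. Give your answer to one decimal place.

PIP = Vt/C + R·V̇ + PEEP (constant-flow equation of motion).
Only the elastic term changes: ΔPIP = ΔVt / C = (290 − 465) / 25.8 = -6.783 cmH2O.

-6.8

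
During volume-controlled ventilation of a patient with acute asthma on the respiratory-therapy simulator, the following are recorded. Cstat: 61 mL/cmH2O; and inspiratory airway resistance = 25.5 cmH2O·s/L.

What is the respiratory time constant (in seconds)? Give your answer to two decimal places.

τ = R × C = 25.5 × 61 mL/cmH2O = 25.5 × 0.061 L/cmH2O = 1.556 s.

1.56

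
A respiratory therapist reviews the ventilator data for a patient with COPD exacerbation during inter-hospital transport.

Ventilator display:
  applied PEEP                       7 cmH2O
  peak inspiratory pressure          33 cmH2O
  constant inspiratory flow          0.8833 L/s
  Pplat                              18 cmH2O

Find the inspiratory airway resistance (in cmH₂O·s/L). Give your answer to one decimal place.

17.0

Raw = (PIP − Pplat) / flow = (33 − 18) / 0.8833 = 15.0 / 0.8833 = 16.982 cmH2O·s/L.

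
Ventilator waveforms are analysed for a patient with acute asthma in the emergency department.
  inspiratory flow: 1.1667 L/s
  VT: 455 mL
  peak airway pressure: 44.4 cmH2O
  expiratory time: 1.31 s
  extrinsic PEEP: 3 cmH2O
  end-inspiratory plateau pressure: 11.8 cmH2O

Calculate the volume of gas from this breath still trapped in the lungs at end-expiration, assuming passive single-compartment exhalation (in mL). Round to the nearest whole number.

R = (PIP − Pplat)/V̇ = (44.4 − 11.8) / 1.1667 = 32.6/1.1667 = 27.942 cmH2O·s/L.
C = Vt/(Pplat − PEEP) = 455.0 / (11.8 − 3) = 455.0/8.8 = 51.705 mL/cmH2O.
τ = R × C = 27.942 × 0.05171 L/cmH2O = 1.445 s.
Fraction remaining = e^(−Te/τ) = e^(−1.31/1.445) = 0.4039.
Trapped volume = 455.0 × 0.4039 = 183.77 mL.

184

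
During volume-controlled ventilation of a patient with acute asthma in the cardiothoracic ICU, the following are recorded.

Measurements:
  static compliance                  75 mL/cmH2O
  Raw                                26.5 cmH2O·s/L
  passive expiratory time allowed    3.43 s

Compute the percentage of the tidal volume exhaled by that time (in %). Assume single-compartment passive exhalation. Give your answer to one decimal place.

82.2

τ = R × C = 26.5 × 75 mL/cmH2O = 26.5 × 0.075 L/cmH2O = 1.988 s.
Passive exhalation: V(t)/V₀ = e^(−t/τ) = e^(−3.43/1.988) = 0.1781.
Fraction exhaled = 1 − 0.1781 = 0.8219 → 82.19%.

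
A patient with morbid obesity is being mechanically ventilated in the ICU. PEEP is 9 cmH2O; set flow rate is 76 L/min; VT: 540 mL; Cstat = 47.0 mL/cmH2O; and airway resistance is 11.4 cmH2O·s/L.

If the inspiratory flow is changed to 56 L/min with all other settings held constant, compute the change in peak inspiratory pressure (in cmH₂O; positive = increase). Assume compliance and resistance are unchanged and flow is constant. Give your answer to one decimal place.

Flow: 76 L/min ÷ 60 = 1.2667 L/s.
New flow: 56 L/min ÷ 60 = 0.9333 L/s.
PIP = Vt/C + R·V̇ + PEEP (constant-flow equation of motion).
Only the resistive term changes: ΔPIP = R × ΔV̇ = 11.4 × (0.9333 − 1.2667) = 11.4 × -0.3334 = -3.801 cmH2O.

-3.8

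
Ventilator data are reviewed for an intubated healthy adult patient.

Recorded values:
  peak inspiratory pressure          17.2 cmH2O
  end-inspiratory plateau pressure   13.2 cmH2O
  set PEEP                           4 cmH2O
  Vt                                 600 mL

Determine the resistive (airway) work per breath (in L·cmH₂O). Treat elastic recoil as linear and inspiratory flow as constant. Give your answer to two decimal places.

With constant inspiratory flow the resistive pressure is constant at PIP − Pplat = 17.2 − 13.2 = 4.0 cmH2O, so resistive work = 4.0 × 0.600 = 2.4 L·cmH2O.

2.40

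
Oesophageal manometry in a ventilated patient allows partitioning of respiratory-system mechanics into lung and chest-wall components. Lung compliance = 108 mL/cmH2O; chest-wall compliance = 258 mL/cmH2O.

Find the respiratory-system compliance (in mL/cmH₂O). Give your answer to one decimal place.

76.1

Lung and chest wall are elastances in series: 1/Crs = 1/CL + 1/Ccw.
1/Crs = 1/108 + 1/258 = 0.01314.
Crs = 76.104 mL/cmH2O.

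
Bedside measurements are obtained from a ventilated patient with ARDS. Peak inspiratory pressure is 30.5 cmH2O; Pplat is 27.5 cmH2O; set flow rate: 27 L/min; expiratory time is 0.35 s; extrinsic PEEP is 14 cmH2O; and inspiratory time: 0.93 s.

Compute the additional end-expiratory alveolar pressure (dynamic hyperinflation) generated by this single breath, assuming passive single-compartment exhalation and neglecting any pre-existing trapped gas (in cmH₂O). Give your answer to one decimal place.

Flow: 27 L/min ÷ 60 = 0.45 L/s.
Vt = flow × Ti = 0.45 L/s × 0.93 s × 1000 mL/L = 418.5 mL.
R = (PIP − Pplat)/V̇ = (30.5 − 27.5) / 0.45 = 3.0/0.45 = 6.667 cmH2O·s/L.
C = Vt/(Pplat − PEEP) = 418.5 / (27.5 − 14) = 418.5/13.5 = 31.0 mL/cmH2O.
τ = R × C = 6.667 × 0.031 L/cmH2O = 0.2067 s.
Fraction remaining = e^(−Te/τ) = e^(−0.35/0.2067) = 0.1839; trapped volume = 418.5 × 0.1839 = 76.962 mL.
Additional alveolar pressure from trapping ≈ V_trapped / C = 76.962 / 31.0 = 2.483 cmH2O.

2.5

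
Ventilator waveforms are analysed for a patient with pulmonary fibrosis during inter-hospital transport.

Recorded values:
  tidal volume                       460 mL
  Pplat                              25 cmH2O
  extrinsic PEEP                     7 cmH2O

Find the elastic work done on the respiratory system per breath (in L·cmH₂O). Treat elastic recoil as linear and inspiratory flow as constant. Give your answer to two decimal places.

Elastic work ≈ ½ × (Pplat − PEEP) × Vt = 0.5 × (25 − 7) × 0.460 L = 0.5 × 18.0 × 0.460 = 4.14 L·cmH2O.

4.14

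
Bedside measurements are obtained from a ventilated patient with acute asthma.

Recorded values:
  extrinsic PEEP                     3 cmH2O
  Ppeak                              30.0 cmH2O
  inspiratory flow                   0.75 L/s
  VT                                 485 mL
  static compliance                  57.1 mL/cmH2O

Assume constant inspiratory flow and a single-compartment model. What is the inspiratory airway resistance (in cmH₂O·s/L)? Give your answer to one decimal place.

Equation of motion (constant flow): PIP = Vt/C + R·V̇ + PEEP.
R·V̇ = PIP − Vt/C − PEEP = 30.0 − 485/57.1 − 3 = 30.0 − 8.494 − 3 = 18.506 cmH2O.
R = 18.506 / 0.75 = 24.675 cmH2O·s/L.

24.7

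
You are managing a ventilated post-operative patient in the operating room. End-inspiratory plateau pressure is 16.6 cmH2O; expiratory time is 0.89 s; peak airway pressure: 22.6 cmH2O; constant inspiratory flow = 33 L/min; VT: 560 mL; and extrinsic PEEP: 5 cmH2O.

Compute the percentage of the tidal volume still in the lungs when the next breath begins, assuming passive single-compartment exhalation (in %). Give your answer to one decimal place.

Flow: 33 L/min ÷ 60 = 0.55 L/s.
R = (PIP − Pplat)/V̇ = (22.6 − 16.6) / 0.55 = 6.0/0.55 = 10.909 cmH2O·s/L.
C = Vt/(Pplat − PEEP) = 560.0 / (16.6 − 5) = 560.0/11.6 = 48.276 mL/cmH2O.
τ = R × C = 10.909 × 0.04828 L/cmH2O = 0.5267 s.
Fraction remaining at end-expiration = e^(−Te/τ) = e^(−0.89/0.5267) = 0.1846 → 18.46%.

18.5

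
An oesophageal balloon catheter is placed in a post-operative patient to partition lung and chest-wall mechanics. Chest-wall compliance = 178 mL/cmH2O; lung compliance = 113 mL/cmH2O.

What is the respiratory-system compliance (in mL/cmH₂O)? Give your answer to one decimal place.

69.1

Lung and chest wall are elastances in series: 1/Crs = 1/CL + 1/Ccw.
1/Crs = 1/113 + 1/178 = 0.01447.
Crs = 69.109 mL/cmH2O.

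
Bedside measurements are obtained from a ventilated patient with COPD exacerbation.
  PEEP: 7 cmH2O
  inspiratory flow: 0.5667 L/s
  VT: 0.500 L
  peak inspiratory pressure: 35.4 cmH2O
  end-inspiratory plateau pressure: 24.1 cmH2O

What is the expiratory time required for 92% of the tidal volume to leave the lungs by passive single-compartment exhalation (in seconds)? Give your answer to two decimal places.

1.47

R = (PIP − Pplat)/V̇ = (35.4 − 24.1) / 0.5667 = 11.3/0.5667 = 19.94 cmH2O·s/L.
C = Vt/(Pplat − PEEP) = 500.0 / (24.1 − 7) = 500.0/17.1 = 29.24 mL/cmH2O.
τ = R × C = 19.94 × 0.02924 L/cmH2O = 0.583 s.
t = −τ·ln(1 − 0.92) = −0.583·ln(0.08) = 1.472 s.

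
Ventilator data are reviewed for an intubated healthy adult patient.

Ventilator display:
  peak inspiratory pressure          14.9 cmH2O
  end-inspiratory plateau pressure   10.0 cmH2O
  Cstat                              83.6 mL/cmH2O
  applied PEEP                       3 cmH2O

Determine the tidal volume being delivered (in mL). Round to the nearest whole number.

585

Vt = Cstat × (Pplat − PEEP) = 83.6 × (10.0 − 3) = 83.6 × 7.0 = 585.2 mL.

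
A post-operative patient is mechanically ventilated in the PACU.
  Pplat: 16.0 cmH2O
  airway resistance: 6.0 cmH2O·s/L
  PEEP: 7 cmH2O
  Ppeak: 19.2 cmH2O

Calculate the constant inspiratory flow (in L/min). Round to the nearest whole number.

flow = (PIP − Pplat) / Raw = (19.2 − 16.0) / 6.0 = 0.5333 L/s × 60 = 31.998 L/min.

32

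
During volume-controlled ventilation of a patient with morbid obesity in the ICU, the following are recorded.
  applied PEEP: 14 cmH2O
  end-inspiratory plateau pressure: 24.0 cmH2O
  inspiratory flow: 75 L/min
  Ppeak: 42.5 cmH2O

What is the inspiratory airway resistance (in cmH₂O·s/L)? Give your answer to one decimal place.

Flow: 75 L/min ÷ 60 = 1.25 L/s.
Raw = (PIP − Pplat) / flow = (42.5 − 24.0) / 1.25 = 18.5 / 1.25 = 14.8 cmH2O·s/L.

14.8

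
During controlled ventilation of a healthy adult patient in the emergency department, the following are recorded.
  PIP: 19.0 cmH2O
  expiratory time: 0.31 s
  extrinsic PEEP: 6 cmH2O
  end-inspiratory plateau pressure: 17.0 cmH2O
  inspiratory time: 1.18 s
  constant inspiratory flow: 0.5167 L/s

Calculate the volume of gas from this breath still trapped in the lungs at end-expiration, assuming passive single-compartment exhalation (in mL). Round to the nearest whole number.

Vt = flow × Ti = 0.5167 L/s × 1.18 s × 1000 mL/L = 609.71 mL.
R = (PIP − Pplat)/V̇ = (19.0 − 17.0) / 0.5167 = 2.0/0.5167 = 3.871 cmH2O·s/L.
C = Vt/(Pplat − PEEP) = 609.71 / (17.0 − 6) = 609.71/11.0 = 55.428 mL/cmH2O.
τ = R × C = 3.871 × 0.05543 L/cmH2O = 0.2146 s.
Fraction remaining = e^(−Te/τ) = e^(−0.31/0.2146) = 0.2359.
Trapped volume = 609.71 × 0.2359 = 143.83 mL.

144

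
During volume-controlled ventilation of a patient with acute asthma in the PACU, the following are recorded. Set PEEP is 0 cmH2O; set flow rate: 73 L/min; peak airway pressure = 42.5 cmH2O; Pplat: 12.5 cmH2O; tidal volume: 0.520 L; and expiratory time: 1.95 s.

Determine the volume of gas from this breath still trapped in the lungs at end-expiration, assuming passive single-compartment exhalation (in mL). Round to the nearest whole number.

Flow: 73 L/min ÷ 60 = 1.2167 L/s.
R = (PIP − Pplat)/V̇ = (42.5 − 12.5) / 1.2167 = 30.0/1.2167 = 24.657 cmH2O·s/L.
C = Vt/(Pplat − PEEP) = 520.0 / (12.5 − 0) = 520.0/12.5 = 41.6 mL/cmH2O.
τ = R × C = 24.657 × 0.0416 L/cmH2O = 1.026 s.
Fraction remaining = e^(−Te/τ) = e^(−1.95/1.026) = 0.1495.
Trapped volume = 520.0 × 0.1495 = 77.74 mL.

78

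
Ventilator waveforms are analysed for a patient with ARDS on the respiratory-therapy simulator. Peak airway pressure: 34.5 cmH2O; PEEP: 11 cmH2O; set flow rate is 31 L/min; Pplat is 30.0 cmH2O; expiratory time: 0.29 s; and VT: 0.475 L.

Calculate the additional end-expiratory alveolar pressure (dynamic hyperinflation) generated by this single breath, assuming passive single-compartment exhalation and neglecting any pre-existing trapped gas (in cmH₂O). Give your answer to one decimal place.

5.0

Flow: 31 L/min ÷ 60 = 0.5167 L/s.
R = (PIP − Pplat)/V̇ = (34.5 − 30.0) / 0.5167 = 4.5/0.5167 = 8.709 cmH2O·s/L.
C = Vt/(Pplat − PEEP) = 475.0 / (30.0 − 11) = 475.0/19.0 = 25.0 mL/cmH2O.
τ = R × C = 8.709 × 0.025 L/cmH2O = 0.2177 s.
Fraction remaining = e^(−Te/τ) = e^(−0.29/0.2177) = 0.2639; trapped volume = 475.0 × 0.2639 = 125.35 mL.
Additional alveolar pressure from trapping ≈ V_trapped / C = 125.35 / 25.0 = 5.014 cmH2O.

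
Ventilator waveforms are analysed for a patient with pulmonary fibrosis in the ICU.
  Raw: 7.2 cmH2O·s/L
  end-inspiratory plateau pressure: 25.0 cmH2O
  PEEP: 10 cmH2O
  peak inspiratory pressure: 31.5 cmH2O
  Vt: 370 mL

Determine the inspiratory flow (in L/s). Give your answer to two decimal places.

0.90

flow = (PIP − Pplat) / Raw = 6.5 / 7.2 = 0.9028 L/s.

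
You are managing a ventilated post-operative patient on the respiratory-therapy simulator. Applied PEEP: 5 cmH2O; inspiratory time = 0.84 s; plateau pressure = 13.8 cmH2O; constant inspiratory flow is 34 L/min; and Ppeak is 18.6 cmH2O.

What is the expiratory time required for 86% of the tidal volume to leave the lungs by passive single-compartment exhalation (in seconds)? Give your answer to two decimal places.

Flow: 34 L/min ÷ 60 = 0.5667 L/s.
Vt = flow × Ti = 0.5667 L/s × 0.84 s × 1000 mL/L = 476.03 mL.
R = (PIP − Pplat)/V̇ = (18.6 − 13.8) / 0.5667 = 4.8/0.5667 = 8.47 cmH2O·s/L.
C = Vt/(Pplat − PEEP) = 476.03 / (13.8 − 5) = 476.03/8.8 = 54.094 mL/cmH2O.
τ = R × C = 8.47 × 0.05409 L/cmH2O = 0.4581 s.
t = −τ·ln(1 − 0.86) = −0.4581·ln(0.14) = 0.9007 s.

0.90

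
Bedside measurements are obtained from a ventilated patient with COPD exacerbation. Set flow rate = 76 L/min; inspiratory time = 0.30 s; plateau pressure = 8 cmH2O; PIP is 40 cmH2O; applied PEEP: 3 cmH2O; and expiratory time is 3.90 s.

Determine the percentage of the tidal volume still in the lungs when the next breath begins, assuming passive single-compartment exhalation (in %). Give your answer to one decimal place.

Flow: 76 L/min ÷ 60 = 1.2667 L/s.
Vt = flow × Ti = 1.2667 L/s × 0.30 s × 1000 mL/L = 380.01 mL.
R = (PIP − Pplat)/V̇ = (40 − 8) / 1.2667 = 32.0/1.2667 = 25.262 cmH2O·s/L.
C = Vt/(Pplat − PEEP) = 380.01 / (8 − 3) = 380.01/5.0 = 76.002 mL/cmH2O.
τ = R × C = 25.262 × 0.076 L/cmH2O = 1.92 s.
Fraction remaining at end-expiration = e^(−Te/τ) = e^(−3.90/1.92) = 0.1312 → 13.12%.

13.1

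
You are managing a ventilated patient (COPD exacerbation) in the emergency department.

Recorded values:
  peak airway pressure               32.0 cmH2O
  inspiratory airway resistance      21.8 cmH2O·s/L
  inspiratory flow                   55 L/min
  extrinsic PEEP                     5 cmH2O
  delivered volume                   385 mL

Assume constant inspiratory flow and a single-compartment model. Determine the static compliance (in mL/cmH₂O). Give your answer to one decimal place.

Flow: 55 L/min ÷ 60 = 0.9167 L/s.
Equation of motion (constant flow): PIP = Vt/C + R·V̇ + PEEP.
Vt/C = PIP − R·V̇ − PEEP = 32.0 − 21.8×0.9167 − 5 = 32.0 − 19.984 − 5 = 7.016 cmH2O.
C = Vt / 7.016 = 385 / 7.016 = 54.875 mL/cmH2O.

54.9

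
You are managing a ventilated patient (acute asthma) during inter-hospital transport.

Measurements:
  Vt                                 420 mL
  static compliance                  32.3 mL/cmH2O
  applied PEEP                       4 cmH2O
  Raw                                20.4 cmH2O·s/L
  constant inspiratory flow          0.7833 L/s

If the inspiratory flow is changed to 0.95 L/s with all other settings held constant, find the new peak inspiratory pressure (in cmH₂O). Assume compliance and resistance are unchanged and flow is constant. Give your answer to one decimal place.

36.4

PIP = Vt/C + R·V̇ + PEEP (constant-flow equation of motion).
Only the resistive term changes: ΔPIP = R × ΔV̇ = 20.4 × (0.95 − 0.7833) = 20.4 × 0.1667 = 3.401 cmH2O.
Original PIP = 420/32.3 + 20.4×0.7833 + 4 = 32.982 cmH2O; new PIP = 32.982 + (3.401) = 36.383 cmH2O.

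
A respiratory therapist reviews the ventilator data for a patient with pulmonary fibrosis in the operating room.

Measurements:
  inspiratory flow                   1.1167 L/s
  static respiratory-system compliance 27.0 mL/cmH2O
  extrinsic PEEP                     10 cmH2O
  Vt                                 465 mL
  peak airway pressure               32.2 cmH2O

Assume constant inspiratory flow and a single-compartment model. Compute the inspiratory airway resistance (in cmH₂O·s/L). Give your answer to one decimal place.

Equation of motion (constant flow): PIP = Vt/C + R·V̇ + PEEP.
R·V̇ = PIP − Vt/C − PEEP = 32.2 − 465/27.0 − 10 = 32.2 − 17.222 − 10 = 4.978 cmH2O.
R = 4.978 / 1.1167 = 4.458 cmH2O·s/L.

4.5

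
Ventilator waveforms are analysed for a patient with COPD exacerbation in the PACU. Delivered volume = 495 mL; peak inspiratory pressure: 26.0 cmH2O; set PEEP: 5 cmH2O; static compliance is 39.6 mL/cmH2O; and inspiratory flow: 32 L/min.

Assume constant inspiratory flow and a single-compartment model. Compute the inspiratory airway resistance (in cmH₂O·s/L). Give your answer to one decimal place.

15.9

Flow: 32 L/min ÷ 60 = 0.5333 L/s.
Equation of motion (constant flow): PIP = Vt/C + R·V̇ + PEEP.
R·V̇ = PIP − Vt/C − PEEP = 26.0 − 495/39.6 − 5 = 26.0 − 12.5 − 5 = 8.5 cmH2O.
R = 8.5 / 0.5333 = 15.938 cmH2O·s/L.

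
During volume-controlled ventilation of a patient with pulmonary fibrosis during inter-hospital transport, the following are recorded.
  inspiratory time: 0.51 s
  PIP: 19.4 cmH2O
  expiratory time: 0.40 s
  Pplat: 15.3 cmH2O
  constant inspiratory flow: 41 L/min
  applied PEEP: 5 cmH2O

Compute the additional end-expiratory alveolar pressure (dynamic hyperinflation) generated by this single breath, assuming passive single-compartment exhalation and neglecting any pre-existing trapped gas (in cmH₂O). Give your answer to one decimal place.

1.4

Flow: 41 L/min ÷ 60 = 0.6833 L/s.
Vt = flow × Ti = 0.6833 L/s × 0.51 s × 1000 mL/L = 348.48 mL.
R = (PIP − Pplat)/V̇ = (19.4 − 15.3) / 0.6833 = 4.1/0.6833 = 6.0 cmH2O·s/L.
C = Vt/(Pplat − PEEP) = 348.48 / (15.3 − 5) = 348.48/10.3 = 33.833 mL/cmH2O.
τ = R × C = 6.0 × 0.03383 L/cmH2O = 0.203 s.
Fraction remaining = e^(−Te/τ) = e^(−0.40/0.203) = 0.1394; trapped volume = 348.48 × 0.1394 = 48.578 mL.
Additional alveolar pressure from trapping ≈ V_trapped / C = 48.578 / 33.833 = 1.436 cmH2O.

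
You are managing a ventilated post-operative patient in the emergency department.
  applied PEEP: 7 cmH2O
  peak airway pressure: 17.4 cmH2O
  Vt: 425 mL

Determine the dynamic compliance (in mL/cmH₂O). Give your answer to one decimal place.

40.9

Dynamic compliance = Vt / (PIP − PEEP) = 425 / (17.4 − 7) = 425 / 10.4 = 40.865 mL/cmH2O.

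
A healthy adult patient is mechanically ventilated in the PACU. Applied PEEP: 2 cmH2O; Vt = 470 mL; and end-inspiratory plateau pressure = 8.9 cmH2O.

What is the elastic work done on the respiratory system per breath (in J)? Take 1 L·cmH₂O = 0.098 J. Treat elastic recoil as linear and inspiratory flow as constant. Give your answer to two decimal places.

Elastic work ≈ ½ × (Pplat − PEEP) × Vt = 0.5 × (8.9 − 2) × 0.470 L = 0.5 × 6.9 × 0.470 = 1.622 L·cmH2O.
× 0.098 J/(L·cmH2O) → 0.159 J.

0.16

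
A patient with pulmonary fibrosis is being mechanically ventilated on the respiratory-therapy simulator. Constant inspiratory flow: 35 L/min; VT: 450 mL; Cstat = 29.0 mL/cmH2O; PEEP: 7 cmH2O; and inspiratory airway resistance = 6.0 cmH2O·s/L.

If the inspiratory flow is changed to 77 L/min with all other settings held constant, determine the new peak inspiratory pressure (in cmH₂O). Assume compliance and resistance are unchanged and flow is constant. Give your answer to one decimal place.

30.2

Flow: 35 L/min ÷ 60 = 0.5833 L/s.
New flow: 77 L/min ÷ 60 = 1.2833 L/s.
PIP = Vt/C + R·V̇ + PEEP (constant-flow equation of motion).
Only the resistive term changes: ΔPIP = R × ΔV̇ = 6.0 × (1.2833 − 0.5833) = 6.0 × 0.7 = 4.2 cmH2O.
Original PIP = 450/29.0 + 6.0×0.5833 + 7 = 26.017 cmH2O; new PIP = 26.017 + (4.2) = 30.217 cmH2O.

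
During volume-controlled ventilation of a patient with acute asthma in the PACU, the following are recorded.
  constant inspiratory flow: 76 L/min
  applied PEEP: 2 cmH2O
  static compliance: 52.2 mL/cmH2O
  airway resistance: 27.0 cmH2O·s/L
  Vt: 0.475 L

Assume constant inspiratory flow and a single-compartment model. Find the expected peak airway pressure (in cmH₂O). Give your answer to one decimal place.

Flow: 76 L/min ÷ 60 = 1.2667 L/s.
Equation of motion (constant flow): PIP = Vt/C + R·V̇ + PEEP.
PIP = 475/52.2 + 27.0×1.2667 + 2 = 9.1 + 34.201 + 2 = 45.301 cmH2O.

45.3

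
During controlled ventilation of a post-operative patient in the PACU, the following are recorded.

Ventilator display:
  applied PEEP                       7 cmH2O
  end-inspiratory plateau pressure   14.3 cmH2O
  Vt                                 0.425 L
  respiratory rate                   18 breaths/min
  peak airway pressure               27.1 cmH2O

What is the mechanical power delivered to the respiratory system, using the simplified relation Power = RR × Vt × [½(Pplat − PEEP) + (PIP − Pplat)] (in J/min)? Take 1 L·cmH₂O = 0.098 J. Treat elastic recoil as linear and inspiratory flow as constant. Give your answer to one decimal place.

12.3

Per-breath work = Vt × [½(Pplat−PEEP) + (PIP−Pplat)] = 0.425 × [0.5×7.3 + 12.8] = 0.425 × 16.45 = 6.991 L·cmH2O.
Power = 18 × 6.991 = 125.84 L·cmH2O/min.
× 0.098 J/(L·cmH2O) → 12.332 J/min.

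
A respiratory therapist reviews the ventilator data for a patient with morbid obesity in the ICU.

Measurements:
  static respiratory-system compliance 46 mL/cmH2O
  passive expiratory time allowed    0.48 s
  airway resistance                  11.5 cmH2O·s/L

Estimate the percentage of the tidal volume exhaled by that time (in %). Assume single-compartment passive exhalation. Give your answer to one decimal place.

τ = R × C = 11.5 × 46 mL/cmH2O = 11.5 × 0.046 L/cmH2O = 0.529 s.
Passive exhalation: V(t)/V₀ = e^(−t/τ) = e^(−0.48/0.529) = 0.4036.
Fraction exhaled = 1 − 0.4036 = 0.5964 → 59.64%.

59.6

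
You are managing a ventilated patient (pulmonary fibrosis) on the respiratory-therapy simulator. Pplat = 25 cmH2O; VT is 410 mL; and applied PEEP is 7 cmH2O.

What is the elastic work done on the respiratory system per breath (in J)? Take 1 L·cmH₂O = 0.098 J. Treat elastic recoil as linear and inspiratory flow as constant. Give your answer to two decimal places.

0.36

Elastic work ≈ ½ × (Pplat − PEEP) × Vt = 0.5 × (25 − 7) × 0.410 L = 0.5 × 18.0 × 0.410 = 3.69 L·cmH2O.
× 0.098 J/(L·cmH2O) → 0.3616 J.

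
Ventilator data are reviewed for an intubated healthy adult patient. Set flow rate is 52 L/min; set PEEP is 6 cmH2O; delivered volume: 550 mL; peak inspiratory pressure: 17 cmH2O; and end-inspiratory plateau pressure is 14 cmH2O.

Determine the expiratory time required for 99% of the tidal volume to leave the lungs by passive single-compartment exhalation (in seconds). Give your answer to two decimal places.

Flow: 52 L/min ÷ 60 = 0.8667 L/s.
R = (PIP − Pplat)/V̇ = (17 − 14) / 0.8667 = 3.0/0.8667 = 3.461 cmH2O·s/L.
C = Vt/(Pplat − PEEP) = 550.0 / (14 − 6) = 550.0/8.0 = 68.75 mL/cmH2O.
τ = R × C = 3.461 × 0.06875 L/cmH2O = 0.2379 s.
t = −τ·ln(1 − 0.99) = −0.2379·ln(0.01) = 1.096 s.

1.10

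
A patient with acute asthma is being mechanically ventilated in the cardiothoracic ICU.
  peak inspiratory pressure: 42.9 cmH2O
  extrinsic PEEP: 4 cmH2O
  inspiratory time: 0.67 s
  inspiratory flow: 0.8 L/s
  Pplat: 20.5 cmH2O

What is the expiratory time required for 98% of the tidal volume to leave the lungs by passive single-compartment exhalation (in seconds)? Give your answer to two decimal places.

3.56

Vt = flow × Ti = 0.8 L/s × 0.67 s × 1000 mL/L = 536.0 mL.
R = (PIP − Pplat)/V̇ = (42.9 − 20.5) / 0.8 = 22.4/0.8 = 28.0 cmH2O·s/L.
C = Vt/(Pplat − PEEP) = 536.0 / (20.5 − 4) = 536.0/16.5 = 32.485 mL/cmH2O.
τ = R × C = 28.0 × 0.03249 L/cmH2O = 0.9097 s.
t = −τ·ln(1 − 0.98) = −0.9097·ln(0.02) = 3.559 s.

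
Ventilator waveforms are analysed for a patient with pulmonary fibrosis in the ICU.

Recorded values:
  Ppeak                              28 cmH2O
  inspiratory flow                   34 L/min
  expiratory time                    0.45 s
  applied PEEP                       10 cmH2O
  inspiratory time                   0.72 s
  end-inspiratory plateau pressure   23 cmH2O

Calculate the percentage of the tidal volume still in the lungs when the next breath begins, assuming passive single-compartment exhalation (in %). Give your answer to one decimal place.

Flow: 34 L/min ÷ 60 = 0.5667 L/s.
Vt = flow × Ti = 0.5667 L/s × 0.72 s × 1000 mL/L = 408.02 mL.
R = (PIP − Pplat)/V̇ = (28 − 23) / 0.5667 = 5.0/0.5667 = 8.823 cmH2O·s/L.
C = Vt/(Pplat − PEEP) = 408.02 / (23 − 10) = 408.02/13.0 = 31.386 mL/cmH2O.
τ = R × C = 8.823 × 0.03139 L/cmH2O = 0.277 s.
Fraction remaining at end-expiration = e^(−Te/τ) = e^(−0.45/0.277) = 0.197 → 19.7%.

19.7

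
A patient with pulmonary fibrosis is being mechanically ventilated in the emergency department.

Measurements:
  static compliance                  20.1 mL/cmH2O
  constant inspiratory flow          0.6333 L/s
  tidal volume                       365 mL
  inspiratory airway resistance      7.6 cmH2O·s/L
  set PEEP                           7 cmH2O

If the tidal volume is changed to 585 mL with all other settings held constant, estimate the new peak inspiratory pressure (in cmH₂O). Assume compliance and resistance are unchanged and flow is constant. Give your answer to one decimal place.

PIP = Vt/C + R·V̇ + PEEP (constant-flow equation of motion).
Only the elastic term changes: ΔPIP = ΔVt / C = (585 − 365) / 20.1 = 10.945 cmH2O.
Original PIP = 365/20.1 + 7.6×0.6333 + 7 = 29.972 cmH2O; new PIP = 29.972 + (10.945) = 40.917 cmH2O.

40.9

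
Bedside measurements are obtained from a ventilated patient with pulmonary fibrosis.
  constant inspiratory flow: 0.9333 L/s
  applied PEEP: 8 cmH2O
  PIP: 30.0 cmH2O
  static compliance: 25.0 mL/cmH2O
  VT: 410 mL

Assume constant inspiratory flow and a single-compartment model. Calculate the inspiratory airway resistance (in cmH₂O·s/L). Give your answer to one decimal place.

6.0

Equation of motion (constant flow): PIP = Vt/C + R·V̇ + PEEP.
R·V̇ = PIP − Vt/C − PEEP = 30.0 − 410/25.0 − 8 = 30.0 − 16.4 − 8 = 5.6 cmH2O.
R = 5.6 / 0.9333 = 6.0 cmH2O·s/L.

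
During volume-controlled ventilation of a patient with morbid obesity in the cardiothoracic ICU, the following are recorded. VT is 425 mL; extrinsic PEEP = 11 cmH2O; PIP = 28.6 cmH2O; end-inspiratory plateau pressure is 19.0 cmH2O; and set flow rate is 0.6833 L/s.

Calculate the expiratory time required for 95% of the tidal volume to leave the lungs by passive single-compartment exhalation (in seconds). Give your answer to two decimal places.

R = (PIP − Pplat)/V̇ = (28.6 − 19.0) / 0.6833 = 9.6/0.6833 = 14.049 cmH2O·s/L.
C = Vt/(Pplat − PEEP) = 425.0 / (19.0 − 11) = 425.0/8.0 = 53.125 mL/cmH2O.
τ = R × C = 14.049 × 0.05313 L/cmH2O = 0.7464 s.
t = −τ·ln(1 − 0.95) = −0.7464·ln(0.05) = 2.236 s.

2.24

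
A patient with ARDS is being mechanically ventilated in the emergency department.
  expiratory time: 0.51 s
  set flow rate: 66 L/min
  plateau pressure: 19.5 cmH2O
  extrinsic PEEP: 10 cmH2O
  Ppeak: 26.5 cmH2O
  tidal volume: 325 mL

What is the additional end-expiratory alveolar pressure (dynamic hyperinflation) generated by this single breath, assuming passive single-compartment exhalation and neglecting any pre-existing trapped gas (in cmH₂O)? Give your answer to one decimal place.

Flow: 66 L/min ÷ 60 = 1.1 L/s.
R = (PIP − Pplat)/V̇ = (26.5 − 19.5) / 1.1 = 7.0/1.1 = 6.364 cmH2O·s/L.
C = Vt/(Pplat − PEEP) = 325.0 / (19.5 − 10) = 325.0/9.5 = 34.211 mL/cmH2O.
τ = R × C = 6.364 × 0.03421 L/cmH2O = 0.2177 s.
Fraction remaining = e^(−Te/τ) = e^(−0.51/0.2177) = 0.09607; trapped volume = 325.0 × 0.09607 = 31.223 mL.
Additional alveolar pressure from trapping ≈ V_trapped / C = 31.223 / 34.211 = 0.9127 cmH2O.

0.9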